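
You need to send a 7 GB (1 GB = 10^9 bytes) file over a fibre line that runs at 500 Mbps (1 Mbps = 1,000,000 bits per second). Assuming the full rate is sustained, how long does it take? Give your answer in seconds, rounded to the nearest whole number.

112 seconds

7 GB = 7,000,000,000 bytes = 56,000,000,000 bits
500 Mbps = 500,000,000 bits/s
time = 56,000,000,000 / 500,000,000 = 112 s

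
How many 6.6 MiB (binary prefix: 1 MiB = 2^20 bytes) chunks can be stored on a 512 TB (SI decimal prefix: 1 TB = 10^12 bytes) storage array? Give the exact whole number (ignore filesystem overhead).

Capacity: 512 TB = 512,000,000,000,000 bytes
Per item: 6.6 MiB = 6,920,601.6 bytes
⌊512,000,000,000,000 / 6,920,601.6⌋ = 73,982,007

73,982,007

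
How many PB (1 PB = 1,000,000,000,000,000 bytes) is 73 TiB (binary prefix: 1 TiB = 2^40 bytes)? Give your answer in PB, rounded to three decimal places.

73 TiB = 73 × 2^40 bytes = 80,264,348,827,648 bytes
1 PB = 1,000,000,000,000,000 bytes
80,264,348,827,648 / 1,000,000,000,000,000 = 0.080 PB

0.080 PB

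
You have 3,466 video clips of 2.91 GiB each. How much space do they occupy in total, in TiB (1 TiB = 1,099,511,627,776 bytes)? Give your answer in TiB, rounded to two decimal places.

Total = 3,466 × 2.91 GiB = 10086.06 GiB
= 10086.06 × 1,073,741,824 bytes = 10,829,824,461,373.44 bytes
1 TiB = 1,099,511,627,776 bytes
10,829,824,461,373.44 / 1,099,511,627,776 = 9.85 TiB

9.85 TiB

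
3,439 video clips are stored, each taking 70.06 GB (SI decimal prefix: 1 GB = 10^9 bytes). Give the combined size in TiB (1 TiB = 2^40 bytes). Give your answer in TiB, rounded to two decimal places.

219.13 TiB

Total = 3,439 × 70.06 GB = 240936.34 GB
= 240936.34 × 1,000,000,000 bytes = 240,936,340,000,000 bytes
1 TiB = 1,099,511,627,776 bytes
240,936,340,000,000 / 1,099,511,627,776 = 219.13 TiB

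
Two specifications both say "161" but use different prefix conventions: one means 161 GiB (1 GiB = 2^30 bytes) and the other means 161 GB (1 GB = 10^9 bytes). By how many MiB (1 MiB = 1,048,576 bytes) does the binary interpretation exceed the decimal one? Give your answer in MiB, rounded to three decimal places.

11,322.435 MiB

161 GiB = 161 × 1,073,741,824 = 172,872,433,664 bytes
161 GB = 161 × 1,000,000,000 = 161,000,000,000 bytes
difference = 11,872,433,664 bytes
11,872,433,664 / 1,048,576 = 11,322.435 MiB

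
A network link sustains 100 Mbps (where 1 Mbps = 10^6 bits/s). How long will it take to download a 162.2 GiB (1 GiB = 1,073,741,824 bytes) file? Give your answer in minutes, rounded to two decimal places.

232.21 minutes

162.2 GiB = 174,160,923,852.8 bytes = 1,393,287,390,822.4 bits
100 Mbps = 100,000,000 bits/s
time = 1,393,287,390,822.4 / 100,000,000 = 13,932.874 s
13,932.874 s / 60 = 232.21 minutes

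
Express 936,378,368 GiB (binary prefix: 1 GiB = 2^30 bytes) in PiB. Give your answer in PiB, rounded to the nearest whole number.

936,378,368 GiB × 1,073,741,824 bytes/GiB = 1,005,428,616,810,463,232 bytes
1 PiB = 2^50 bytes = 1,125,899,906,842,624 bytes
1,005,428,616,810,463,232 / 1,125,899,906,842,624 = 893 PiB

893 PiB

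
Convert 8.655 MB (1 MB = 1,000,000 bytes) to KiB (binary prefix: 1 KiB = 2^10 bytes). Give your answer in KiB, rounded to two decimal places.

8,452.15 KiB

8.655 MB = 8.655 × 10^6 bytes = 8,655,000 bytes
1 KiB = 1,024 bytes
8,655,000 / 1,024 = 8,452.15 KiB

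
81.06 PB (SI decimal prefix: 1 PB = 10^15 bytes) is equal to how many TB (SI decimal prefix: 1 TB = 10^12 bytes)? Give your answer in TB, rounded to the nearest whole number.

81,060 TB

81.06 PB × 1,000,000,000,000,000 bytes/PB = 81,060,000,000,000,000 bytes
1 TB = 10^12 bytes = 1,000,000,000,000 bytes
81,060,000,000,000,000 / 1,000,000,000,000 = 81,060 TB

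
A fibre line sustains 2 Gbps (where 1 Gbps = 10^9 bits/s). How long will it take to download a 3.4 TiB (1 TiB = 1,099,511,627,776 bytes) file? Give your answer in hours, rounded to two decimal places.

3.4 TiB = 3,738,339,534,438.4 bytes = 29,906,716,275,507.2 bits
2 Gbps = 2,000,000,000 bits/s
time = 29,906,716,275,507.2 / 2,000,000,000 = 14,953.3581 s
14,953.3581 s / 3600 = 4.15 hours

4.15 hours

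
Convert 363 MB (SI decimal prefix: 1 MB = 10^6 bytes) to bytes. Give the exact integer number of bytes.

363 × 1,000,000 = 363,000,000 bytes  (1 MB = 10^6 bytes)

363,000,000 bytes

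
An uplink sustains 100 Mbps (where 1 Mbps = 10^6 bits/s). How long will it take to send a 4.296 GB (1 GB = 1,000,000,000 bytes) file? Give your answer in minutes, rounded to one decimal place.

5.7 minutes

4.296 GB = 4,296,000,000 bytes = 34,368,000,000 bits
100 Mbps = 100,000,000 bits/s
time = 34,368,000,000 / 100,000,000 = 343.68 s
343.68 s / 60 = 5.7 minutes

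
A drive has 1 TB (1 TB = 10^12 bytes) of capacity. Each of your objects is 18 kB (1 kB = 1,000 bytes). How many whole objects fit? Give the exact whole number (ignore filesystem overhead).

Capacity: 1 TB = 1,000,000,000,000 bytes
Per item: 18 kB = 18,000 bytes
⌊1,000,000,000,000 / 18,000⌋ = 55,555,555

55,555,555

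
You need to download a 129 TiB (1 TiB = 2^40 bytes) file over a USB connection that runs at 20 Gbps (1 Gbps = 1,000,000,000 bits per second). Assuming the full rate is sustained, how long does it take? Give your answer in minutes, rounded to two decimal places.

129 TiB = 141,836,999,983,104 bytes = 1,134,695,999,864,832 bits
20 Gbps = 20,000,000,000 bits/s
time = 1,134,695,999,864,832 / 20,000,000,000 = 56,734.800 s
56,734.800 s / 60 = 945.58 minutes

945.58 minutes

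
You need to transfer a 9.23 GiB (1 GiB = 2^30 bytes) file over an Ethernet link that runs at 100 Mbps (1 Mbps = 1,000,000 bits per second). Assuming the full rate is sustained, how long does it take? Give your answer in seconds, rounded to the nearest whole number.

9.23 GiB = 9,910,637,035.52 bytes = 79,285,096,284.16 bits
100 Mbps = 100,000,000 bits/s
time = 79,285,096,284.16 / 100,000,000 = 793 s

793 seconds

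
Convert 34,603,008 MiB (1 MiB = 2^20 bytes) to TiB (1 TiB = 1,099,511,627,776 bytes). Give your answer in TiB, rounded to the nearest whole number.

34,603,008 MiB × 1,048,576 bytes/MiB = 36,283,883,716,608 bytes
1 TiB = 2^40 bytes = 1,099,511,627,776 bytes
36,283,883,716,608 / 1,099,511,627,776 = 33 TiB

33 TiB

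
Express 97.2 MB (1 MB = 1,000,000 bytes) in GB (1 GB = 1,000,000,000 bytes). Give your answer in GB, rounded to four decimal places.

97.2 MB × 1,000,000 bytes/MB = 97,200,000 bytes
1 GB = 1,000,000,000 bytes
97,200,000 / 1,000,000,000 = 0.0972 GB

0.0972 GB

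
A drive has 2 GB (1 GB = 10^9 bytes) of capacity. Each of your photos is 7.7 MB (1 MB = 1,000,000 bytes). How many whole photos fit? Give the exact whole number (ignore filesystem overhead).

259

Capacity: 2 GB = 2,000,000,000 bytes
Per item: 7.7 MB = 7,700,000 bytes
⌊2,000,000,000 / 7,700,000⌋ = 259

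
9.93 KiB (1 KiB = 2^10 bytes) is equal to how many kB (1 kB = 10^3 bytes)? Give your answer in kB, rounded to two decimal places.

10.17 kB

9.93 KiB × 1,024 bytes/KiB = 10,168.32 bytes
1 kB = 10^3 bytes = 1,000 bytes
10,168.32 / 1,000 = 10.17 kB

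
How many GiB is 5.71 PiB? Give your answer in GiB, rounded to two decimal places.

5.71 PiB = 5.71 × 2^50 bytes = 6,428,888,468,071,383.04 bytes
1 GiB = 2^30 bytes = 1,073,741,824 bytes
6,428,888,468,071,383.04 / 1,073,741,824 = 5,987,368.96 GiB

5,987,368.96 GiB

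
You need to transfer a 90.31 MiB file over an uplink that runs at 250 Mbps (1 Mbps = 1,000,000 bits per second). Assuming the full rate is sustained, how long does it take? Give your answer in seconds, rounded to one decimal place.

3.0 seconds

90.31 MiB = 94,696,898.56 bytes = 757,575,188.48 bits
250 Mbps = 250,000,000 bits/s
time = 757,575,188.48 / 250,000,000 = 3.0 s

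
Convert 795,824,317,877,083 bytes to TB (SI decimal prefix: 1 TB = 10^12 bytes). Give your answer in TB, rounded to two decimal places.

795,824,317,877,083 bytes given.
1 TB = 1,000,000,000,000 bytes
795,824,317,877,083 / 1,000,000,000,000 = 795.82 TB

795.82 TB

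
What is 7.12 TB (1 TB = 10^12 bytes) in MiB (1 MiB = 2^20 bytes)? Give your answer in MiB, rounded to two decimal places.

7.12 TB × 1,000,000,000,000 bytes/TB = 7,120,000,000,000 bytes
1 MiB = 1,048,576 bytes
7,120,000,000,000 / 1,048,576 = 6,790,161.13 MiB

6,790,161.13 MiB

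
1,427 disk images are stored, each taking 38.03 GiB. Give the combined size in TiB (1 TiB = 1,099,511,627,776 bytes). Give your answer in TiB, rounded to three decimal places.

Total = 1,427 × 38.03 GiB = 54268.81 GiB
= 54268.81 × 1,073,741,824 bytes = 58,270,691,035,709.44 bytes
1 TiB = 1,099,511,627,776 bytes
58,270,691,035,709.44 / 1,099,511,627,776 = 52.997 TiB

52.997 TiB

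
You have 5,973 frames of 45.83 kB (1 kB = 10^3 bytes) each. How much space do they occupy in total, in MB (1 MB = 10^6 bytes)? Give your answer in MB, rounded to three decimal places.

Total = 5,973 × 45.83 kB = 273742.59 kB
= 273742.59 × 1,000 bytes = 273,742,590 bytes
1 MB = 1,000,000 bytes
273,742,590 / 1,000,000 = 273.743 MB

273.743 MB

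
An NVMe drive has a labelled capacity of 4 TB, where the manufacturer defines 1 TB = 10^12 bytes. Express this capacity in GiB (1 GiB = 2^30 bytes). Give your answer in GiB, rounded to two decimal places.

4 TB × 1,000,000,000,000 bytes/TB = 4,000,000,000,000 bytes
1 GiB = 1,073,741,824 bytes
4,000,000,000,000 / 1,073,741,824 = 3,725.29 GiB

3,725.29 GiB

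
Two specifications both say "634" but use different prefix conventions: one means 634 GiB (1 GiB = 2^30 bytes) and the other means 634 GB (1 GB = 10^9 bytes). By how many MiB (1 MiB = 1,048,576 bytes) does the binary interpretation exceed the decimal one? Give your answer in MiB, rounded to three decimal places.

44,586.483 MiB

634 GiB = 634 × 1,073,741,824 = 680,752,316,416 bytes
634 GB = 634 × 1,000,000,000 = 634,000,000,000 bytes
difference = 46,752,316,416 bytes
46,752,316,416 / 1,048,576 = 44,586.483 MiB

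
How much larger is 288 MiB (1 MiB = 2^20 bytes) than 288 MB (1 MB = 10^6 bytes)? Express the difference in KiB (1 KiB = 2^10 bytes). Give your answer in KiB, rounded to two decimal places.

288 MiB = 288 × 1,048,576 = 301,989,888 bytes
288 MB = 288 × 1,000,000 = 288,000,000 bytes
difference = 13,989,888 bytes
13,989,888 / 1,024 = 13,662.00 KiB

13,662.00 KiB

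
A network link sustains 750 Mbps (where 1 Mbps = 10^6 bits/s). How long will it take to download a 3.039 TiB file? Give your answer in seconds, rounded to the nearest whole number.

3.039 TiB = 3,341,415,836,811.264 bytes = 26,731,326,694,490.112 bits
750 Mbps = 750,000,000 bits/s
time = 26,731,326,694,490.112 / 750,000,000 = 35,642 s

35,642 seconds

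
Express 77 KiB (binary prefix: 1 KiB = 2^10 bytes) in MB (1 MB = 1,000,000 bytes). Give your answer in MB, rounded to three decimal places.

0.079 MB

77 KiB = 77 × 2^10 bytes = 78,848 bytes
1 MB = 10^6 bytes = 1,000,000 bytes
78,848 / 1,000,000 = 0.079 MB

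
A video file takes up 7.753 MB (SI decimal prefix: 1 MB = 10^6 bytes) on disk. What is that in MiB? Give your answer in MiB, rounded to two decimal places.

7.39 MiB

7.753 MB = 7.753 × 10^6 bytes = 7,753,000 bytes
1 MiB = 1,048,576 bytes
7,753,000 / 1,048,576 = 7.39 MiB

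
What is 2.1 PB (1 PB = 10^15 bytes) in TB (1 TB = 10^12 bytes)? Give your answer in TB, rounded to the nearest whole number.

2,100 TB

2.1 PB × 1,000,000,000,000,000 bytes/PB = 2,100,000,000,000,000 bytes
1 TB = 1,000,000,000,000 bytes
2,100,000,000,000,000 / 1,000,000,000,000 = 2,100 TB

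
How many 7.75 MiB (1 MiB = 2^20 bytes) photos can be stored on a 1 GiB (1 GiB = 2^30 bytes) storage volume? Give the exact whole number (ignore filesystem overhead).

Capacity: 1 GiB = 1,073,741,824 bytes
Per item: 7.75 MiB = 8,126,464 bytes
⌊1,073,741,824 / 8,126,464⌋ = 132

132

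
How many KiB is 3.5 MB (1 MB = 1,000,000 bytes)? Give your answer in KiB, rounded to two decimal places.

3.5 MB × 1,000,000 bytes/MB = 3,500,000 bytes
1 KiB = 2^10 bytes = 1,024 bytes
3,500,000 / 1,024 = 3,417.97 KiB

3,417.97 KiB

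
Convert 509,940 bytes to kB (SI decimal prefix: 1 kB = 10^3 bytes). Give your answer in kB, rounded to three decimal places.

509,940 bytes given.
1 kB = 10^3 bytes = 1,000 bytes
509,940 / 1,000 = 509.940 kB

509.940 kB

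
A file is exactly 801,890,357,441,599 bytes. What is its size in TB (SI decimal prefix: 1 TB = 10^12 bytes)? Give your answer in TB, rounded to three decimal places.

801,890,357,441,599 bytes given.
1 TB = 1,000,000,000,000 bytes
801,890,357,441,599 / 1,000,000,000,000 = 801.890 TB

801.890 TB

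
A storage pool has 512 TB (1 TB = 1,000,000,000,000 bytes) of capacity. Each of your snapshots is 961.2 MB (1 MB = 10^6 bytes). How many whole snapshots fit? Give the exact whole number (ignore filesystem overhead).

532,667

Capacity: 512 TB = 512,000,000,000,000 bytes
Per item: 961.2 MB = 961,200,000 bytes
⌊512,000,000,000,000 / 961,200,000⌋ = 532,667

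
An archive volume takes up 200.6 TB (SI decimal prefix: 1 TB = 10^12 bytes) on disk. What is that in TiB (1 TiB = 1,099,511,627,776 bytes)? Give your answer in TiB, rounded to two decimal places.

200.6 TB × 1,000,000,000,000 bytes/TB = 200,600,000,000,000 bytes
1 TiB = 1,099,511,627,776 bytes
200,600,000,000,000 / 1,099,511,627,776 = 182.44 TiB

182.44 TiB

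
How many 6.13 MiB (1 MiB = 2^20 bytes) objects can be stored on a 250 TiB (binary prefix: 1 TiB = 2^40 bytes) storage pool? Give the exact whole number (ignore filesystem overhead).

42,764,110

Capacity: 250 TiB = 274,877,906,944,000 bytes
Per item: 6.13 MiB = 6,427,770.88 bytes
⌊274,877,906,944,000 / 6,427,770.88⌋ = 42,764,110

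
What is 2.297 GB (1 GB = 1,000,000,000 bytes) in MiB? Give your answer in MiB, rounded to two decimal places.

2,190.59 MiB

2.297 GB = 2.297 × 10^9 bytes = 2,297,000,000 bytes
1 MiB = 1,048,576 bytes
2,297,000,000 / 1,048,576 = 2,190.59 MiB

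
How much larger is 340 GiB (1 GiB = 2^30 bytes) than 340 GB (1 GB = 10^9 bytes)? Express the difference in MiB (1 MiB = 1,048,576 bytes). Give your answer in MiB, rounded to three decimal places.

340 GiB = 340 × 1,073,741,824 = 365,072,220,160 bytes
340 GB = 340 × 1,000,000,000 = 340,000,000,000 bytes
difference = 25,072,220,160 bytes
25,072,220,160 / 1,048,576 = 23,910.732 MiB

23,910.732 MiB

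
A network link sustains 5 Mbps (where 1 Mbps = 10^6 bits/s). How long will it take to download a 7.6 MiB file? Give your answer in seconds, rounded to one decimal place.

12.8 seconds

7.6 MiB = 7,969,177.6 bytes = 63,753,420.8 bits
5 Mbps = 5,000,000 bits/s
time = 63,753,420.8 / 5,000,000 = 12.8 s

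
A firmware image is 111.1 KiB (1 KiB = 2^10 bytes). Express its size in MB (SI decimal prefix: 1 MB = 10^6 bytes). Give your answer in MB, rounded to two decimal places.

111.1 KiB = 111.1 × 2^10 bytes = 113,766.4 bytes
1 MB = 1,000,000 bytes
113,766.4 / 1,000,000 = 0.11 MB

0.11 MB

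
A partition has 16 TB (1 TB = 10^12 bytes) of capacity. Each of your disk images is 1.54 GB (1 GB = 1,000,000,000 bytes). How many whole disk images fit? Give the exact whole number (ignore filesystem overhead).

Capacity: 16 TB = 16,000,000,000,000 bytes
Per item: 1.54 GB = 1,540,000,000 bytes
⌊16,000,000,000,000 / 1,540,000,000⌋ = 10,389

10,389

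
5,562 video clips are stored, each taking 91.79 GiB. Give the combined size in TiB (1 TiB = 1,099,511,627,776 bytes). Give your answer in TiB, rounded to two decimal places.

Total = 5,562 × 91.79 GiB = 510535.98 GiB
= 510535.98 × 1,073,741,824 bytes = 548,183,834,382,827.52 bytes
1 TiB = 1,099,511,627,776 bytes
548,183,834,382,827.52 / 1,099,511,627,776 = 498.57 TiB

498.57 TiB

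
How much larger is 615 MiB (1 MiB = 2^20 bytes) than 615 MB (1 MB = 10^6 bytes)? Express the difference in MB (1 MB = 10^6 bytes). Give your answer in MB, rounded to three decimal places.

615 MiB = 615 × 1,048,576 = 644,874,240 bytes
615 MB = 615 × 1,000,000 = 615,000,000 bytes
difference = 29,874,240 bytes
29,874,240 / 1,000,000 = 29.874 MB

29.874 MB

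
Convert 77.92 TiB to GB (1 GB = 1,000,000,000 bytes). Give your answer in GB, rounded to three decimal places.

77.92 TiB = 77.92 × 2^40 bytes = 85,673,946,036,305.92 bytes
1 GB = 1,000,000,000 bytes
85,673,946,036,305.92 / 1,000,000,000 = 85,673.946 GB

85,673.946 GB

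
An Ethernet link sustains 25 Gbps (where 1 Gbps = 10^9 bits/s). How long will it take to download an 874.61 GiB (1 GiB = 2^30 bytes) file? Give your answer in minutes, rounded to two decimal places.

874.61 GiB = 939,105,336,688.64 bytes = 7,512,842,693,509.12 bits
25 Gbps = 25,000,000,000 bits/s
time = 7,512,842,693,509.12 / 25,000,000,000 = 300.514 s
300.514 s / 60 = 5.01 minutes

5.01 minutes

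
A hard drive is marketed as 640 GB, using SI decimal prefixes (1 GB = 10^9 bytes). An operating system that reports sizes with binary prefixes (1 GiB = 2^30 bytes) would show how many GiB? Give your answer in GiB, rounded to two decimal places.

640 GB = 640 × 10^9 bytes = 640,000,000,000 bytes
1 GiB = 1,073,741,824 bytes
640,000,000,000 / 1,073,741,824 = 596.05 GiB

596.05 GiB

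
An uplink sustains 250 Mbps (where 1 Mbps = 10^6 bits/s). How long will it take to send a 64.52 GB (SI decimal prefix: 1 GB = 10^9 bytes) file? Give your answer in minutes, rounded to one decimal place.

34.4 minutes

64.52 GB = 64,520,000,000 bytes = 516,160,000,000 bits
250 Mbps = 250,000,000 bits/s
time = 516,160,000,000 / 250,000,000 = 2,064.64 s
2,064.64 s / 60 = 34.4 minutes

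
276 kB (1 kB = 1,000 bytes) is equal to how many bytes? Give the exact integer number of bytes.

276,000 bytes

276 × 1,000 = 276,000 bytes  (1 kB = 10^3 bytes)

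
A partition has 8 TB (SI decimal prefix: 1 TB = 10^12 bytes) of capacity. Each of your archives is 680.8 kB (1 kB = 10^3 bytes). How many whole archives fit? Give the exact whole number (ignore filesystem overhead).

Capacity: 8 TB = 8,000,000,000,000 bytes
Per item: 680.8 kB = 680,800 bytes
⌊8,000,000,000,000 / 680,800⌋ = 11,750,881

11,750,881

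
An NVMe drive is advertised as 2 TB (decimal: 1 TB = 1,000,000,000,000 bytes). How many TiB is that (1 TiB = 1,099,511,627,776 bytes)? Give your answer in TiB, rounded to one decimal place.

2 TB × 1,000,000,000,000 bytes/TB = 2,000,000,000,000 bytes
1 TiB = 2^40 bytes = 1,099,511,627,776 bytes
2,000,000,000,000 / 1,099,511,627,776 = 1.8 TiB

1.8 TiB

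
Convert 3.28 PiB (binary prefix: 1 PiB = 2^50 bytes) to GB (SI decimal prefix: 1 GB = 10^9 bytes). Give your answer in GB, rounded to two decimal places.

3.28 PiB = 3.28 × 2^50 bytes = 3,692,951,694,443,806.72 bytes
1 GB = 10^9 bytes = 1,000,000,000 bytes
3,692,951,694,443,806.72 / 1,000,000,000 = 3,692,951.69 GB

3,692,951.69 GB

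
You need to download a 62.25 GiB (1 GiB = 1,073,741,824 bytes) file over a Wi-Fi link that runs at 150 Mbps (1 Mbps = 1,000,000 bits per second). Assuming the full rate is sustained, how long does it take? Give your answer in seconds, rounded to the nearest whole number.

62.25 GiB = 66,840,428,544 bytes = 534,723,428,352 bits
150 Mbps = 150,000,000 bits/s
time = 534,723,428,352 / 150,000,000 = 3,565 s

3,565 seconds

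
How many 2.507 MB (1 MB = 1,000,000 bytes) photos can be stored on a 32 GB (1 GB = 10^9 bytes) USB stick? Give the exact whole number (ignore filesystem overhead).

Capacity: 32 GB = 32,000,000,000 bytes
Per item: 2.507 MB = 2,507,000 bytes
⌊32,000,000,000 / 2,507,000⌋ = 12,764

12,764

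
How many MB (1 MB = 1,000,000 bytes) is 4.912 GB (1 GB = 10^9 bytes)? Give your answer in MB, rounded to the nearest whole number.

4,912 MB

4.912 GB = 4.912 × 10^9 bytes = 4,912,000,000 bytes
1 MB = 10^6 bytes = 1,000,000 bytes
4,912,000,000 / 1,000,000 = 4,912 MB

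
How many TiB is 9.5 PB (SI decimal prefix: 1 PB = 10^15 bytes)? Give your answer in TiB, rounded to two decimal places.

8,640.20 TiB

9.5 PB = 9.5 × 10^15 bytes = 9,500,000,000,000,000 bytes
1 TiB = 1,099,511,627,776 bytes
9,500,000,000,000,000 / 1,099,511,627,776 = 8,640.20 TiB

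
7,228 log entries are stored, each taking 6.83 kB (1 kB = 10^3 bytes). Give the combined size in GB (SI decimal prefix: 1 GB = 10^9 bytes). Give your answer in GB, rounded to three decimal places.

Total = 7,228 × 6.83 kB = 49367.24 kB
= 49367.24 × 1,000 bytes = 49,367,240 bytes
1 GB = 1,000,000,000 bytes
49,367,240 / 1,000,000,000 = 0.049 GB

0.049 GB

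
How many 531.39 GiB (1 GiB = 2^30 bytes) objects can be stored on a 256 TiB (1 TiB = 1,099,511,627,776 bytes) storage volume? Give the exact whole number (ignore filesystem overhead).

Capacity: 256 TiB = 281,474,976,710,656 bytes
Per item: 531.39 GiB = 570,575,667,855.36 bytes
⌊281,474,976,710,656 / 570,575,667,855.36⌋ = 493

493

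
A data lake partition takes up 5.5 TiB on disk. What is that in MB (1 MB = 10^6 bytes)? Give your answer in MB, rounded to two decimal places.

5.5 TiB = 5.5 × 2^40 bytes = 6,047,313,952,768 bytes
1 MB = 1,000,000 bytes
6,047,313,952,768 / 1,000,000 = 6,047,313.95 MB

6,047,313.95 MB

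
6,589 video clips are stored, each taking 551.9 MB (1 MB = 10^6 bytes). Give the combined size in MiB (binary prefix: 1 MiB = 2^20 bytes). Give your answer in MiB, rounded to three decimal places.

3,468,007.183 MiB

Total = 6,589 × 551.9 MB = 3636469.1 MB
= 3636469.1 × 1,000,000 bytes = 3,636,469,100,000 bytes
1 MiB = 1,048,576 bytes
3,636,469,100,000 / 1,048,576 = 3,468,007.183 MiB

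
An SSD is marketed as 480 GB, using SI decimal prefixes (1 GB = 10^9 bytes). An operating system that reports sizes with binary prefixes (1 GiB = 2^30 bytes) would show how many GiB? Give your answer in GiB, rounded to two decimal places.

447.03 GiB

480 GB = 480 × 10^9 bytes = 480,000,000,000 bytes
1 GiB = 2^30 bytes = 1,073,741,824 bytes
480,000,000,000 / 1,073,741,824 = 447.03 GiB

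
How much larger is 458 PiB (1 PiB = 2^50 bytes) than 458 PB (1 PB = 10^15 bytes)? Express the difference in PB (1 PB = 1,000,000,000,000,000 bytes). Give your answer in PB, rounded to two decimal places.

458 PiB = 458 × 1,125,899,906,842,624 = 515,662,157,333,921,792 bytes
458 PB = 458 × 1,000,000,000,000,000 = 458,000,000,000,000,000 bytes
difference = 57,662,157,333,921,792 bytes
57,662,157,333,921,792 / 1,000,000,000,000,000 = 57.66 PB

57.66 PB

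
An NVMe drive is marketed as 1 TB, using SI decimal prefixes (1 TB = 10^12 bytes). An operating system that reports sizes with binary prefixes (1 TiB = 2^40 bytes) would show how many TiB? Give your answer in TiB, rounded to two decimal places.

1 TB × 1,000,000,000,000 bytes/TB = 1,000,000,000,000 bytes
1 TiB = 1,099,511,627,776 bytes
1,000,000,000,000 / 1,099,511,627,776 = 0.91 TiB

0.91 TiB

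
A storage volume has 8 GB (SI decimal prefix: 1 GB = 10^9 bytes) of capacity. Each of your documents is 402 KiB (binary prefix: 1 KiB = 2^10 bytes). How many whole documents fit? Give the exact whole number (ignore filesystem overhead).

19,434

Capacity: 8 GB = 8,000,000,000 bytes
Per item: 402 KiB = 411,648 bytes
⌊8,000,000,000 / 411,648⌋ = 19,434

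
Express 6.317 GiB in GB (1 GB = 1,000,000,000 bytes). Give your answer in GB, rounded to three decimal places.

6.783 GB

6.317 GiB = 6.317 × 2^30 bytes = 6,782,827,102.208 bytes
1 GB = 1,000,000,000 bytes
6,782,827,102.208 / 1,000,000,000 = 6.783 GB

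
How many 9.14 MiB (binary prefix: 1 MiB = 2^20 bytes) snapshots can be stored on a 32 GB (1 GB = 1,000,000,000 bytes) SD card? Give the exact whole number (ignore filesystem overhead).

3,338

Capacity: 32 GB = 32,000,000,000 bytes
Per item: 9.14 MiB = 9,583,984.64 bytes
⌊32,000,000,000 / 9,583,984.64⌋ = 3,338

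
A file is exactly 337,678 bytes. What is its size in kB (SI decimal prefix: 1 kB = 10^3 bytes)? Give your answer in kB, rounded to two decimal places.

337,678 bytes given.
1 kB = 1,000 bytes
337,678 / 1,000 = 337.68 kB

337.68 kB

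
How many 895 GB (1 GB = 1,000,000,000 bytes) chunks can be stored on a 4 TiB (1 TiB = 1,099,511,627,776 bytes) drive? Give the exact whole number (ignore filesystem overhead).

Capacity: 4 TiB = 4,398,046,511,104 bytes
Per item: 895 GB = 895,000,000,000 bytes
⌊4,398,046,511,104 / 895,000,000,000⌋ = 4

4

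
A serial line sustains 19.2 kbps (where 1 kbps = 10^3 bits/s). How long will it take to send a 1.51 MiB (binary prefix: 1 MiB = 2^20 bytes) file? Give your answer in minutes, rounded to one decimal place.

11.0 minutes

1.51 MiB = 1,583,349.76 bytes = 12,666,798.08 bits
19.2 kbps = 19,200 bits/s
time = 12,666,798.08 / 19,200 = 659.73 s
659.73 s / 60 = 11.0 minutes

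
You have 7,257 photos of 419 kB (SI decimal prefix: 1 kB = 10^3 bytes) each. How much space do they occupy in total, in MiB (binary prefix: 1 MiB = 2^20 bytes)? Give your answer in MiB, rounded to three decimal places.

Total = 7,257 × 419 kB = 3,040,683 kB
= 3,040,683 × 1,000 bytes = 3,040,683,000 bytes
1 MiB = 1,048,576 bytes
3,040,683,000 / 1,048,576 = 2,899.821 MiB

2,899.821 MiB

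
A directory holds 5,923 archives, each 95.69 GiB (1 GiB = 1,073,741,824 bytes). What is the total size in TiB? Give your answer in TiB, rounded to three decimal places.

553.488 TiB

Total = 5,923 × 95.69 GiB = 566771.87 GiB
= 566771.87 × 1,073,741,824 bytes = 608,566,661,485,690.88 bytes
1 TiB = 1,099,511,627,776 bytes
608,566,661,485,690.88 / 1,099,511,627,776 = 553.488 TiB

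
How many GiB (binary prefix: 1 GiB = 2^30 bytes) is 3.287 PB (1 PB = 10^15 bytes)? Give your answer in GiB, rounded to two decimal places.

3.287 PB × 1,000,000,000,000,000 bytes/PB = 3,287,000,000,000,000 bytes
1 GiB = 2^30 bytes = 1,073,741,824 bytes
3,287,000,000,000,000 / 1,073,741,824 = 3,061,257.30 GiB

3,061,257.30 GiB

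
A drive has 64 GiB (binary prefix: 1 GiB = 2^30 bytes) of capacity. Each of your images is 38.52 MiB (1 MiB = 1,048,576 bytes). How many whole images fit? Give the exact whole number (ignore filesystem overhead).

1,701

Capacity: 64 GiB = 68,719,476,736 bytes
Per item: 38.52 MiB = 40,391,147.52 bytes
⌊68,719,476,736 / 40,391,147.52⌋ = 1,701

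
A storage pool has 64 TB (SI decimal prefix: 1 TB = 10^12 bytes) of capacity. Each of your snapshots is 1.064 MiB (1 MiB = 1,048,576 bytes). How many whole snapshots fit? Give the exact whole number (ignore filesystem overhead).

Capacity: 64 TB = 64,000,000,000,000 bytes
Per item: 1.064 MiB = 1,115,684.864 bytes
⌊64,000,000,000,000 / 1,115,684.864⌋ = 57,363,868

57,363,868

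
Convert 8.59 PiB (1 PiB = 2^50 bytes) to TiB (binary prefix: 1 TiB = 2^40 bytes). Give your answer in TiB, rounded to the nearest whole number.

8,796 TiB

8.59 PiB = 8.59 × 2^50 bytes = 9,671,480,199,778,140.16 bytes
1 TiB = 1,099,511,627,776 bytes
9,671,480,199,778,140.16 / 1,099,511,627,776 = 8,796 TiB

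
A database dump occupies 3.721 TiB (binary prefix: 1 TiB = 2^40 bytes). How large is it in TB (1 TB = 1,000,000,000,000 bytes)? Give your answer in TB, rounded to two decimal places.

4.09 TB

3.721 TiB × 1,099,511,627,776 bytes/TiB = 4,091,282,766,954.496 bytes
1 TB = 1,000,000,000,000 bytes
4,091,282,766,954.496 / 1,000,000,000,000 = 4.09 TB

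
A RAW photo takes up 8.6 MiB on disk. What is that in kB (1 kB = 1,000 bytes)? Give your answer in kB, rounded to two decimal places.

8.6 MiB × 1,048,576 bytes/MiB = 9,017,753.6 bytes
1 kB = 1,000 bytes
9,017,753.6 / 1,000 = 9,017.75 kB

9,017.75 kB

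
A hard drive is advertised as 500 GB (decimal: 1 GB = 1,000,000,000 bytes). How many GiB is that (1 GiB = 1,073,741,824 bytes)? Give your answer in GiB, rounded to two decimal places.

465.66 GiB

500 GB = 500 × 10^9 bytes = 500,000,000,000 bytes
1 GiB = 1,073,741,824 bytes
500,000,000,000 / 1,073,741,824 = 465.66 GiB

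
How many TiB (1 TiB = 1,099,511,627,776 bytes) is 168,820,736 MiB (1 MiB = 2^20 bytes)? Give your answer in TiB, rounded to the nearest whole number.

168,820,736 MiB = 168,820,736 × 2^20 bytes = 177,021,372,071,936 bytes
1 TiB = 1,099,511,627,776 bytes
177,021,372,071,936 / 1,099,511,627,776 = 161 TiB

161 TiB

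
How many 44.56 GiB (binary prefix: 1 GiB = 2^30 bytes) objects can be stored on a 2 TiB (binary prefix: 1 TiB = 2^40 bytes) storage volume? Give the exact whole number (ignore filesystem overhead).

Capacity: 2 TiB = 2,199,023,255,552 bytes
Per item: 44.56 GiB = 47,845,935,677.44 bytes
⌊2,199,023,255,552 / 47,845,935,677.44⌋ = 45

45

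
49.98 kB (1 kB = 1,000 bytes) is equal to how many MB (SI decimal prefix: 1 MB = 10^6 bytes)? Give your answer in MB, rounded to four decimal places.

49.98 kB = 49.98 × 10^3 bytes = 49,980 bytes
1 MB = 10^6 bytes = 1,000,000 bytes
49,980 / 1,000,000 = 0.0500 MB

0.0500 MB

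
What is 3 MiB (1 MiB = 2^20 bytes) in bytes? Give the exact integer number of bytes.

3,145,728 bytes

3 × 1,048,576 = 3,145,728 bytes  (1 MiB = 2^20 bytes)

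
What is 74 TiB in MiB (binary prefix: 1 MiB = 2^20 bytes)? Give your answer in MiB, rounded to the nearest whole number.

74 TiB × 1,099,511,627,776 bytes/TiB = 81,363,860,455,424 bytes
1 MiB = 2^20 bytes = 1,048,576 bytes
81,363,860,455,424 / 1,048,576 = 77,594,624 MiB

77,594,624 MiB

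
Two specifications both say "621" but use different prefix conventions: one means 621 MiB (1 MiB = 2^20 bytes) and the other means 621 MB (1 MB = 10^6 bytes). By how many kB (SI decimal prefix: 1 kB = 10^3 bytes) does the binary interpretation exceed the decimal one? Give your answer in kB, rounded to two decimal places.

621 MiB = 621 × 1,048,576 = 651,165,696 bytes
621 MB = 621 × 1,000,000 = 621,000,000 bytes
difference = 30,165,696 bytes
30,165,696 / 1,000 = 30,165.70 kB

30,165.70 kB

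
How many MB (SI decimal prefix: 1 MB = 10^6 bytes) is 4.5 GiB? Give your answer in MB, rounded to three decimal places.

4,831.838 MB

4.5 GiB = 4.5 × 2^30 bytes = 4,831,838,208 bytes
1 MB = 10^6 bytes = 1,000,000 bytes
4,831,838,208 / 1,000,000 = 4,831.838 MB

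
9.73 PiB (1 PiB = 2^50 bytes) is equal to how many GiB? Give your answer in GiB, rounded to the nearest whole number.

9.73 PiB = 9.73 × 2^50 bytes = 10,955,006,093,578,731.52 bytes
1 GiB = 2^30 bytes = 1,073,741,824 bytes
10,955,006,093,578,731.52 / 1,073,741,824 = 10,202,644 GiB

10,202,644 GiB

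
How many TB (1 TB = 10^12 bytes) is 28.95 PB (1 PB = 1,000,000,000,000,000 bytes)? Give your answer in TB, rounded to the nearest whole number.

28,950 TB

28.95 PB = 28.95 × 10^15 bytes = 28,950,000,000,000,000 bytes
1 TB = 1,000,000,000,000 bytes
28,950,000,000,000,000 / 1,000,000,000,000 = 28,950 TB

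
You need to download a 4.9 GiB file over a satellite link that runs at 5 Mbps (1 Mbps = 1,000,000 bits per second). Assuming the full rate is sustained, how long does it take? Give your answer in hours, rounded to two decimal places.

2.34 hours

4.9 GiB = 5,261,334,937.6 bytes = 42,090,679,500.8 bits
5 Mbps = 5,000,000 bits/s
time = 42,090,679,500.8 / 5,000,000 = 8,418.1359 s
8,418.1359 s / 3600 = 2.34 hours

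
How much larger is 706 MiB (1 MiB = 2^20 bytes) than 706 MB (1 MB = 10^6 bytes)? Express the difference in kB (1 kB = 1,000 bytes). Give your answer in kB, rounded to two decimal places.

34,294.66 kB

706 MiB = 706 × 1,048,576 = 740,294,656 bytes
706 MB = 706 × 1,000,000 = 706,000,000 bytes
difference = 34,294,656 bytes
34,294,656 / 1,000 = 34,294.66 kB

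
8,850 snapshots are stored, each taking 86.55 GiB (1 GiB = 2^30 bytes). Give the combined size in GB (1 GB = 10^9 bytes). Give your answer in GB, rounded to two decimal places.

Total = 8,850 × 86.55 GiB = 765967.5 GiB
= 765967.5 × 1,073,741,824 bytes = 822,451,340,574,720 bytes
1 GB = 1,000,000,000 bytes
822,451,340,574,720 / 1,000,000,000 = 822,451.34 GB

822,451.34 GB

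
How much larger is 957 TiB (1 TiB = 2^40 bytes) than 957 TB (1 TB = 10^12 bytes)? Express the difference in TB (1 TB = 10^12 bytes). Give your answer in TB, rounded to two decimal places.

95.23 TB

957 TiB = 957 × 1,099,511,627,776 = 1,052,232,627,781,632 bytes
957 TB = 957 × 1,000,000,000,000 = 957,000,000,000,000 bytes
difference = 95,232,627,781,632 bytes
95,232,627,781,632 / 1,000,000,000,000 = 95.23 TB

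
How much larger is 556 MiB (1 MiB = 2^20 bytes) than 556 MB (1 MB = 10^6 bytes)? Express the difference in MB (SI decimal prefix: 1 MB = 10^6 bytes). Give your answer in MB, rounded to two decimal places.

27.01 MB

556 MiB = 556 × 1,048,576 = 583,008,256 bytes
556 MB = 556 × 1,000,000 = 556,000,000 bytes
difference = 27,008,256 bytes
27,008,256 / 1,000,000 = 27.01 MB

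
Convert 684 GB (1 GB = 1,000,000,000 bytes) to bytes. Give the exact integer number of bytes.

684,000,000,000 bytes

684 × 1,000,000,000 = 684,000,000,000 bytes  (1 GB = 10^9 bytes)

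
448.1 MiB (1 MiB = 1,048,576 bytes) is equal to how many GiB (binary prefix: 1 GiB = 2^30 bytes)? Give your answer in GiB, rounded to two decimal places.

0.44 GiB

448.1 MiB × 1,048,576 bytes/MiB = 469,866,905.6 bytes
1 GiB = 1,073,741,824 bytes
469,866,905.6 / 1,073,741,824 = 0.44 GiB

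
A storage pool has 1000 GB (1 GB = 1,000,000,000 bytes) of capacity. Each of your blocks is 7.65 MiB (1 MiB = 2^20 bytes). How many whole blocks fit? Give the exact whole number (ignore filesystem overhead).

Capacity: 1000 GB = 1,000,000,000,000 bytes
Per item: 7.65 MiB = 8,021,606.4 bytes
⌊1,000,000,000,000 / 8,021,606.4⌋ = 124,663

124,663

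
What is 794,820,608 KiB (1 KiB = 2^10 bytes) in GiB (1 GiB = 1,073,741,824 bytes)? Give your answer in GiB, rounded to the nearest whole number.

794,820,608 KiB × 1,024 bytes/KiB = 813,896,302,592 bytes
1 GiB = 1,073,741,824 bytes
813,896,302,592 / 1,073,741,824 = 758 GiB

758 GiB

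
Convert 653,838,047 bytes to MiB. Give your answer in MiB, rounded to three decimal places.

623.549 MiB

653,838,047 bytes given.
1 MiB = 2^20 bytes = 1,048,576 bytes
653,838,047 / 1,048,576 = 623.549 MiB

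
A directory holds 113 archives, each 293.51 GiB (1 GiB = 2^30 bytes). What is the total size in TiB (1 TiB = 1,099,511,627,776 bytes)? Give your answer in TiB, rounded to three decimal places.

Total = 113 × 293.51 GiB = 33166.63 GiB
= 33166.63 × 1,073,741,824 bytes = 35,612,397,792,133.12 bytes
1 TiB = 1,099,511,627,776 bytes
35,612,397,792,133.12 / 1,099,511,627,776 = 32.389 TiB

32.389 TiB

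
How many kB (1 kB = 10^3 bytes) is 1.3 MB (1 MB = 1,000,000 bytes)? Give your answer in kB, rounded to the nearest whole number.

1,300 kB

1.3 MB × 1,000,000 bytes/MB = 1,300,000 bytes
1 kB = 1,000 bytes
1,300,000 / 1,000 = 1,300 kB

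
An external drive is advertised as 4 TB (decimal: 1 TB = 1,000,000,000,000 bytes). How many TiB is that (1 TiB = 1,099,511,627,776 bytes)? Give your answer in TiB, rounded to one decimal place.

4 TB = 4 × 10^12 bytes = 4,000,000,000,000 bytes
1 TiB = 2^40 bytes = 1,099,511,627,776 bytes
4,000,000,000,000 / 1,099,511,627,776 = 3.6 TiB

3.6 TiB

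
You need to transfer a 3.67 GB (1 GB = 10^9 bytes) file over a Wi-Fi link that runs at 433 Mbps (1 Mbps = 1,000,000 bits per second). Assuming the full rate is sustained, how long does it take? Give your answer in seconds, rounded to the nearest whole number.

68 seconds

3.67 GB = 3,670,000,000 bytes = 29,360,000,000 bits
433 Mbps = 433,000,000 bits/s
time = 29,360,000,000 / 433,000,000 = 68 s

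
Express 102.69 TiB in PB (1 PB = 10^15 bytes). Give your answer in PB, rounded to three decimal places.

102.69 TiB = 102.69 × 2^40 bytes = 112,908,849,056,317.44 bytes
1 PB = 1,000,000,000,000,000 bytes
112,908,849,056,317.44 / 1,000,000,000,000,000 = 0.113 PB

0.113 PB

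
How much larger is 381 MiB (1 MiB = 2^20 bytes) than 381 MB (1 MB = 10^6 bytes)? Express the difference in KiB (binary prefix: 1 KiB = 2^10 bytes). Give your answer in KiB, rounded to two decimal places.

381 MiB = 381 × 1,048,576 = 399,507,456 bytes
381 MB = 381 × 1,000,000 = 381,000,000 bytes
difference = 18,507,456 bytes
18,507,456 / 1,024 = 18,073.69 KiB

18,073.69 KiB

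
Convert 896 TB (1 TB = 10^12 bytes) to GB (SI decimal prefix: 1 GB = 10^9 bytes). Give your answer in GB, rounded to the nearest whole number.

896,000 GB

896 TB × 1,000,000,000,000 bytes/TB = 896,000,000,000,000 bytes
1 GB = 1,000,000,000 bytes
896,000,000,000,000 / 1,000,000,000 = 896,000 GB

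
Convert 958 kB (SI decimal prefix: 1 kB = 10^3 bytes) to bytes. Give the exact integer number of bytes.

958 × 1,000 = 958,000 bytes  (1 kB = 10^3 bytes)

958,000 bytes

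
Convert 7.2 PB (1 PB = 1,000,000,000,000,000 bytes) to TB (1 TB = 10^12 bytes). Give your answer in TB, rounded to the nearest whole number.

7.2 PB = 7.2 × 10^15 bytes = 7,200,000,000,000,000 bytes
1 TB = 10^12 bytes = 1,000,000,000,000 bytes
7,200,000,000,000,000 / 1,000,000,000,000 = 7,200 TB

7,200 TB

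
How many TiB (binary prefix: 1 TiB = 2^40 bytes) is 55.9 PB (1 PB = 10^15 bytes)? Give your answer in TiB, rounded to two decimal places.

55.9 PB × 1,000,000,000,000,000 bytes/PB = 55,900,000,000,000,000 bytes
1 TiB = 2^40 bytes = 1,099,511,627,776 bytes
55,900,000,000,000,000 / 1,099,511,627,776 = 50,840.75 TiB

50,840.75 TiB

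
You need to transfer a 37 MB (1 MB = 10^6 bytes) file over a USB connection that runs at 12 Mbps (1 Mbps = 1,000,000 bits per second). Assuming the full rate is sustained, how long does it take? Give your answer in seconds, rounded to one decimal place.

24.7 seconds

37 MB = 37,000,000 bytes = 296,000,000 bits
12 Mbps = 12,000,000 bits/s
time = 296,000,000 / 12,000,000 = 24.7 s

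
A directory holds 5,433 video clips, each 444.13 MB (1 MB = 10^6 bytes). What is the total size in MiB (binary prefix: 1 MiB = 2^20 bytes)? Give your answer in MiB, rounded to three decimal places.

2,301,176.348 MiB

Total = 5,433 × 444.13 MB = 2412958.29 MB
= 2412958.29 × 1,000,000 bytes = 2,412,958,290,000 bytes
1 MiB = 1,048,576 bytes
2,412,958,290,000 / 1,048,576 = 2,301,176.348 MiB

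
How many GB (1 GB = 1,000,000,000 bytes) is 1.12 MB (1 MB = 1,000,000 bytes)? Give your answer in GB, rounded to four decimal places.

0.0011 GB

1.12 MB = 1.12 × 10^6 bytes = 1,120,000 bytes
1 GB = 1,000,000,000 bytes
1,120,000 / 1,000,000,000 = 0.0011 GB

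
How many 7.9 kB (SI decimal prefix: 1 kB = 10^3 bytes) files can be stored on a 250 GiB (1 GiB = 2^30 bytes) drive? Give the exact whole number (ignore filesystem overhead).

Capacity: 250 GiB = 268,435,456,000 bytes
Per item: 7.9 kB = 7,900 bytes
⌊268,435,456,000 / 7,900⌋ = 33,979,171

33,979,171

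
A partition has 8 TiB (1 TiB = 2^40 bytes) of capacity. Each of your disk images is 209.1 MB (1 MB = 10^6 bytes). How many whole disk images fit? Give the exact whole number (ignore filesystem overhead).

42,066

Capacity: 8 TiB = 8,796,093,022,208 bytes
Per item: 209.1 MB = 209,100,000 bytes
⌊8,796,093,022,208 / 209,100,000⌋ = 42,066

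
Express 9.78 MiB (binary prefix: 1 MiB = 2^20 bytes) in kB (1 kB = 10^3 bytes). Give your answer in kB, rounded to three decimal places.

10,255.073 kB

9.78 MiB = 9.78 × 2^20 bytes = 10,255,073.28 bytes
1 kB = 1,000 bytes
10,255,073.28 / 1,000 = 10,255.073 kB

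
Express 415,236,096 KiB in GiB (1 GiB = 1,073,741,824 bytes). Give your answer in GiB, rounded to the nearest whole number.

415,236,096 KiB = 415,236,096 × 2^10 bytes = 425,201,762,304 bytes
1 GiB = 1,073,741,824 bytes
425,201,762,304 / 1,073,741,824 = 396 GiB

396 GiB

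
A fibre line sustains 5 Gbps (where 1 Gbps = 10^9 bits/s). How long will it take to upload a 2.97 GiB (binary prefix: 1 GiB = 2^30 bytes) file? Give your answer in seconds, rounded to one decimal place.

2.97 GiB = 3,189,013,217.28 bytes = 25,512,105,738.24 bits
5 Gbps = 5,000,000,000 bits/s
time = 25,512,105,738.24 / 5,000,000,000 = 5.1 s

5.1 seconds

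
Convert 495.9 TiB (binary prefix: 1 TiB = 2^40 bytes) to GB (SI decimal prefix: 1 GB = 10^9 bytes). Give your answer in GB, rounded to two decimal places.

495.9 TiB × 1,099,511,627,776 bytes/TiB = 545,247,816,214,118.4 bytes
1 GB = 1,000,000,000 bytes
545,247,816,214,118.4 / 1,000,000,000 = 545,247.82 GB

545,247.82 GB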